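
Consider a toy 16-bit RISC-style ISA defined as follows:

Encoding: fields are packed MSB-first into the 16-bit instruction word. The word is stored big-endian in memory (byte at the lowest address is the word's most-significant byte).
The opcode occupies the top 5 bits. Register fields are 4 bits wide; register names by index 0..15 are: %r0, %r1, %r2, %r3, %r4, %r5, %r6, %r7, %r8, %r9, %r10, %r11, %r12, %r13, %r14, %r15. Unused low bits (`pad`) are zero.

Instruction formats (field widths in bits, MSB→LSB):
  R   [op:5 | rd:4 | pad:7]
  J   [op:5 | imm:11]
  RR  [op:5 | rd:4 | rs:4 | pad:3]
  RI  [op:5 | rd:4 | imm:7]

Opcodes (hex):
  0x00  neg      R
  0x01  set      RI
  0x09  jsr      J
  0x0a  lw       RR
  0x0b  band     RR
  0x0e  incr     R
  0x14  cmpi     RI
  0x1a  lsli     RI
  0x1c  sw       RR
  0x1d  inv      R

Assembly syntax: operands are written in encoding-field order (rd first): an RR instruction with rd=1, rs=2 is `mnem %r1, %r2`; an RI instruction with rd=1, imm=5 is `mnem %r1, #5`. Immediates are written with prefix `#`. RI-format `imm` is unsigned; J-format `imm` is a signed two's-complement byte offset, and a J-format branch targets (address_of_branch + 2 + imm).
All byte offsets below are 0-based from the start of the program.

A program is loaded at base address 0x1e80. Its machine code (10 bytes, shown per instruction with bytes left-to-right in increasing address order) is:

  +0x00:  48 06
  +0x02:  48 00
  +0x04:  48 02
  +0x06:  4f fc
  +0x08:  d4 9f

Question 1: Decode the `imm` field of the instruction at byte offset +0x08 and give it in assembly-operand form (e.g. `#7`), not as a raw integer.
#31

@+08  big-endian(d4 9f) = 0xd49f
  opcode bits[15:11]=0x1a: lsli/RI
  rd@[10:7]=0x9 ⇒ %r9
  imm@[6:0]=0x1f ⇒ #31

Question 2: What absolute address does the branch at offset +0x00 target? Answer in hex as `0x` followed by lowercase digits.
@+00  big-endian(48 06) = 0x4806
  op=0x4806>>11=0x9 ⇒ jsr (J)
  imm@[10:0]=0x6 ⇒ #6
  target = base 0x1e80 + off 0x00 + 2 + imm 6 = 0x1e88

0x1e88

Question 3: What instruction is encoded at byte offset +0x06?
jsr #-4

[06] 4f fc → 0x4ffc
  op=0x4ffc>>11=0x9 ⇒ jsr (J)
  imm@[10:0]=0x7fc (s11→-4) ⇒ #-4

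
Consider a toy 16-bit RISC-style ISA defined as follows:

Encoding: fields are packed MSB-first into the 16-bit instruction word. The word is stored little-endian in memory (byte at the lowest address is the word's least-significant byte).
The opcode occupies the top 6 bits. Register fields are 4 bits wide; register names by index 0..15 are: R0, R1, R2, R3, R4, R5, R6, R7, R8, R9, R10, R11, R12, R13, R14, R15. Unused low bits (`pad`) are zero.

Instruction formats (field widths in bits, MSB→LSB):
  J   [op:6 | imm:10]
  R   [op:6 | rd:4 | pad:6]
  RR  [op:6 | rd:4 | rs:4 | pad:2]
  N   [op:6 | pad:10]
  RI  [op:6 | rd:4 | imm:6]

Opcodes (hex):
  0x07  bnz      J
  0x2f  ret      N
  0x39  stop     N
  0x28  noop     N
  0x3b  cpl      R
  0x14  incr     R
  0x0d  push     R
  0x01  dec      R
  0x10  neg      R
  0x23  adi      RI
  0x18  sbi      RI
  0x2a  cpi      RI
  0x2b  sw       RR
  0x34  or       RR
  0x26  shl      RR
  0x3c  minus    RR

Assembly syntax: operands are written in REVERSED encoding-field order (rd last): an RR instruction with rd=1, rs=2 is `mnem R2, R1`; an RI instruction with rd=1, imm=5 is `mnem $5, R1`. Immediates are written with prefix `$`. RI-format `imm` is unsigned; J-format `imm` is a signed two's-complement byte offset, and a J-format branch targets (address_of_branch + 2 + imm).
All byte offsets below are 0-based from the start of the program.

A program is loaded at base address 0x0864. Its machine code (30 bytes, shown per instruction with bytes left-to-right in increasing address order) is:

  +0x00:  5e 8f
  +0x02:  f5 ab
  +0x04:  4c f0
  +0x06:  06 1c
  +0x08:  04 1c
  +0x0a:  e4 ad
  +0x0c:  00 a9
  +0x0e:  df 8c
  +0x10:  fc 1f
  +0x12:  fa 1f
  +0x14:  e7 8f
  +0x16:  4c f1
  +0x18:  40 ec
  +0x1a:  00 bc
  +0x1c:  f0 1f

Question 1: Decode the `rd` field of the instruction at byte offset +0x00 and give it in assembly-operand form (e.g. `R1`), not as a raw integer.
[00] 5e 8f → 0x8f5e
  op=0x8f5e>>10=0x23 ⇒ adi (RI)
  rd: (w>>6)&0xf=0xd → R13
  imm: (w>>0)&0x3f=0x1e → $30

R13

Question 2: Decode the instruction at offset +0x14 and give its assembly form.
off 0x14: read e7 8f as little → 0x8fe7
  opcode bits[15:10]=0x23: adi/RI
  [9:6] rd=15 = R15
  [5:0] imm=39 = $39

adi $39, R15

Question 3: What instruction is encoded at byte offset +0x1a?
[1a] 00 bc → 0xbc00
  top 6b → 0x2f → ret [N]

ret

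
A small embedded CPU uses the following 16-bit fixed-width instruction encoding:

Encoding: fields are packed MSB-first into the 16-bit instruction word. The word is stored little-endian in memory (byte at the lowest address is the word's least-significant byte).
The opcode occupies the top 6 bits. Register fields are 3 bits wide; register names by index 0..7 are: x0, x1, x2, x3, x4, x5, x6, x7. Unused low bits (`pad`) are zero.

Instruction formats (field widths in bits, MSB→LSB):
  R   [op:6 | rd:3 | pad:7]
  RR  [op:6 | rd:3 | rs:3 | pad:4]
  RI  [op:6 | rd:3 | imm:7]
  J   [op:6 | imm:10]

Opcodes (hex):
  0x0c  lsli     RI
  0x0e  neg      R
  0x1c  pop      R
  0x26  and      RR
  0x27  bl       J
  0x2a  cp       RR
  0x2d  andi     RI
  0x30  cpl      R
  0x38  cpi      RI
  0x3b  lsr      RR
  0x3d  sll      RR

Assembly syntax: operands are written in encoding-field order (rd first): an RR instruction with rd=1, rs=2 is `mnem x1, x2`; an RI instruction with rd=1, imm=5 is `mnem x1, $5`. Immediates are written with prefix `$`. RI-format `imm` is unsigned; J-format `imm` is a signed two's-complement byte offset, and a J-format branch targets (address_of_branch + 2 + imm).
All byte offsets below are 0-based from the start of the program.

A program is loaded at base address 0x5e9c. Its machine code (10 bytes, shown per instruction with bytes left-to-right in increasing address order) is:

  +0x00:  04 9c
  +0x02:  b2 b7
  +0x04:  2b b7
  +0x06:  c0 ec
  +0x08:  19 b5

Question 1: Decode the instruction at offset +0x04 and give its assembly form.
andi x6, $43

off 0x04: read 2b b7 as little → 0xb72b
  op=0xb72b>>10=0x2d ⇒ andi (RI)
  rd: (w>>7)&0x7=0x6 → x6
  imm: (w>>0)&0x7f=0x2b → $43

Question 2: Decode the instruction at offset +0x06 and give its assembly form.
[06] c0 ec → 0xecc0
  opcode bits[15:10]=0x3b: lsr/RR
  [9:7] rd=1 = x1
  [6:4] rs=4 = x4

lsr x1, x4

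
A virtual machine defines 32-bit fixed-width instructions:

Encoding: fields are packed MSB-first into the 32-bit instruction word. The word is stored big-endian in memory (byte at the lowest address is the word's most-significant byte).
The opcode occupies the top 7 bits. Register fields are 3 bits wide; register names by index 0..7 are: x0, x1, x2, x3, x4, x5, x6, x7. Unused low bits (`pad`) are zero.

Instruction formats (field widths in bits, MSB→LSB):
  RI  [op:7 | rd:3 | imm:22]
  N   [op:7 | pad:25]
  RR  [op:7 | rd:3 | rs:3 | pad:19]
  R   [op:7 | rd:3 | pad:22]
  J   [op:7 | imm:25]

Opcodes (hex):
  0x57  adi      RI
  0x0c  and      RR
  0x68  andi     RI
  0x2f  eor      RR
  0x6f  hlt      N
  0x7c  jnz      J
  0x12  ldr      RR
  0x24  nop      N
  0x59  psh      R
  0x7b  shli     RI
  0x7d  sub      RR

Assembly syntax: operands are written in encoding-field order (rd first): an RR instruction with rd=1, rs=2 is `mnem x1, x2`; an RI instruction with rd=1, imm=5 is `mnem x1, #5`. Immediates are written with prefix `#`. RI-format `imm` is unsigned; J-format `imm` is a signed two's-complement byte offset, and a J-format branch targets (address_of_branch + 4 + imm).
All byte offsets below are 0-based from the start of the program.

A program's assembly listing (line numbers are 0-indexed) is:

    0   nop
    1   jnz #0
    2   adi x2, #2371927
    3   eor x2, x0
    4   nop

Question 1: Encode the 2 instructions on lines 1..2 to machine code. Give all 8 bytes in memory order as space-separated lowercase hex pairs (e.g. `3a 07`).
L1: jnz op=0x7c:7|imm=0:25 ⇒ 0xf8000000 ⇒ big f8 00 00 00
L2: adi op=0x57:7|rd=2:3|imm=2371927:22 ⇒ 0xaea43157 ⇒ big ae a4 31 57

f8 00 00 00 ae a4 31 57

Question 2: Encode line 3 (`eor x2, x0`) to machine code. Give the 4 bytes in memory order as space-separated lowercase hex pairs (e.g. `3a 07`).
L3: eor op=0x2f:7|rd=2:3|rs=0:3|pad=0:19 ⇒ 0x5e800000 ⇒ big 5e 80 00 00

5e 80 00 00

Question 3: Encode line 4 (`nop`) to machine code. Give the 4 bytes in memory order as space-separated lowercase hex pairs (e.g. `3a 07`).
4. nop fields op=0x24:7|pad=0:25 → word 48000000h → 48 00 00 00

48 00 00 00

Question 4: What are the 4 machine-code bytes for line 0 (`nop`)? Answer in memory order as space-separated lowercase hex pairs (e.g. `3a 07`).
0. nop fields op=0x24:7|pad=0:25 → word 48000000h → 48 00 00 00

48 00 00 00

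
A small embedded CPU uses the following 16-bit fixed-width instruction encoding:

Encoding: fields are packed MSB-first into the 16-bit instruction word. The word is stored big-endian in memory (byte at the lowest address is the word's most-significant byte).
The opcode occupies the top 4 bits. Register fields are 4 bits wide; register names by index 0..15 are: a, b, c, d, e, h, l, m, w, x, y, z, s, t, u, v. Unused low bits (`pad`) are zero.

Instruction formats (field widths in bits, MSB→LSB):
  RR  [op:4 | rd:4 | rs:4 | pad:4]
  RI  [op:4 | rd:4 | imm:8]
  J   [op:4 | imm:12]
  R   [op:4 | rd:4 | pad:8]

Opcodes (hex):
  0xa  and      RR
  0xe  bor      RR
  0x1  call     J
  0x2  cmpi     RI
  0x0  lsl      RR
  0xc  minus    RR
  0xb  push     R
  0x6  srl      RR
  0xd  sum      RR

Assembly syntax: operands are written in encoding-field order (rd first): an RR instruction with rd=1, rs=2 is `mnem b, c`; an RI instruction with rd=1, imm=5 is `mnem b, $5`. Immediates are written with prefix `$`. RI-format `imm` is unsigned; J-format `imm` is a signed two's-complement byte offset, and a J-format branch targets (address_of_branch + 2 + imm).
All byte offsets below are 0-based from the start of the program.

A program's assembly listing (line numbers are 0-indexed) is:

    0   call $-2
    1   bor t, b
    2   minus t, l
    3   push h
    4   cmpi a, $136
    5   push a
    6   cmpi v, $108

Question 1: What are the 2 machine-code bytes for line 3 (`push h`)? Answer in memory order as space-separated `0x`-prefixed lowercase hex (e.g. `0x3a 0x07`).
0xb5 0x00

line 3 (push): pack op=0xb:4|rd=5:4|pad=0:8 = 0xb500; big→ b5 00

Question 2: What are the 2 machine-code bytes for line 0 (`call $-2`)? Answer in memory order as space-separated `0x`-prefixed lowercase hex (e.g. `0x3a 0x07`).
0x1f 0xfe

L0: call op=0x1:4|imm=-2:12 ⇒ 0x1ffe ⇒ big 1f fe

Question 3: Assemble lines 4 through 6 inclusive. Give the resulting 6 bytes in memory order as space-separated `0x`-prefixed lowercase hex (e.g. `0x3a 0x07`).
0x20 0x88 0xb0 0x00 0x2f 0x6c

4. cmpi fields op=0x2:4|rd=0:4|imm=136:8 → word 2088h → 20 88
5. push fields op=0xb:4|rd=0:4|pad=0:8 → word b000h → b0 00
6. cmpi fields op=0x2:4|rd=15:4|imm=108:8 → word 2f6ch → 2f 6c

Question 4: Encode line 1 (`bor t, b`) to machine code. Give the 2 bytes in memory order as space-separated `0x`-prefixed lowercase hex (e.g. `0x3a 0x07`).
0xed 0x10

L1: bor op=0xe:4|rd=13:4|rs=1:4|pad=0:4 ⇒ 0xed10 ⇒ big ed 10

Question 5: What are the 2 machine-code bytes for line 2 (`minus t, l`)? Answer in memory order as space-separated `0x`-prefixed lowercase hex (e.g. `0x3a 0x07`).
line 2 (minus): pack op=0xc:4|rd=13:4|rs=6:4|pad=0:4 = 0xcd60; big→ cd 60

0xcd 0x60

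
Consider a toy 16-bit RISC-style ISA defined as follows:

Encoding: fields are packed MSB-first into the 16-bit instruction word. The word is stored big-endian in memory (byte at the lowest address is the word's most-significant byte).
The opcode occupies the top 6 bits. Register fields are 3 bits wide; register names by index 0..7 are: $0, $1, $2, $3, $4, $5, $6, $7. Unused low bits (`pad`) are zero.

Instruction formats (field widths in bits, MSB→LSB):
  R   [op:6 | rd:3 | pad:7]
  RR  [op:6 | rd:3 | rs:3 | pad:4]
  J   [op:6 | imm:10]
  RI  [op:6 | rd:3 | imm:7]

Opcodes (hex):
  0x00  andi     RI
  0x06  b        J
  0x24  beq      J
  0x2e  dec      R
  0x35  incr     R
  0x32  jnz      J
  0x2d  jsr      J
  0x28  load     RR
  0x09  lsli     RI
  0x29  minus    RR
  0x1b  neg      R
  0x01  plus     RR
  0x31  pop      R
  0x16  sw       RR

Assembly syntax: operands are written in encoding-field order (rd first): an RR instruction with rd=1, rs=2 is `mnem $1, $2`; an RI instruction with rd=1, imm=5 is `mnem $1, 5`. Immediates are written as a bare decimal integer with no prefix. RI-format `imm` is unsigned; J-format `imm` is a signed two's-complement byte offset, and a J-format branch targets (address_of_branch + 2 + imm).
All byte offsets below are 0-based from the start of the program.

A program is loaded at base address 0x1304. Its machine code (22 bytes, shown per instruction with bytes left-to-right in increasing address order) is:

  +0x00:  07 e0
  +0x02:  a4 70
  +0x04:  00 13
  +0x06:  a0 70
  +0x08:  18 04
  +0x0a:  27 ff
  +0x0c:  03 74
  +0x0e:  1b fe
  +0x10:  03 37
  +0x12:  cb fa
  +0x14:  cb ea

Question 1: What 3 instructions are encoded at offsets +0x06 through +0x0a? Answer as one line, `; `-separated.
load $0, $7; b 4; lsli $7, 127

+0x06: a0 70 ⇒ word 0xa070 (big)
  top 6b → 0x28 → load [RR]
  rd: (w>>7)&0x7=0x0 → $0
  rs: (w>>4)&0x7=0x7 → $7
+0x08: 18 04 ⇒ word 0x1804 (big)
  top 6b → 0x6 → b [J]
  imm: (w>>0)&0x3ff=0x4 → 4
+0x0a: 27 ff ⇒ word 0x27ff (big)
  top 6b → 0x9 → lsli [RI]
  rd: (w>>7)&0x7=0x7 → $7
  imm: (w>>0)&0x7f=0x7f → 127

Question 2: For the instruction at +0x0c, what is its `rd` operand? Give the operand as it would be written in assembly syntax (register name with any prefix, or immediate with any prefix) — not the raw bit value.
$6

[0c] 03 74 → 0x0374
  opcode bits[15:10]=0x0: andi/RI
  rd@[9:7]=0x6 ⇒ $6
  imm@[6:0]=0x74 ⇒ 116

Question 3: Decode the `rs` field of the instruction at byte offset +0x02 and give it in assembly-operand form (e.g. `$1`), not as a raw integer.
@+02  big-endian(a4 70) = 0xa470
  op=0xa470>>10=0x29 ⇒ minus (RR)
  rd: (w>>7)&0x7=0x0 → $0
  rs: (w>>4)&0x7=0x7 → $7

$7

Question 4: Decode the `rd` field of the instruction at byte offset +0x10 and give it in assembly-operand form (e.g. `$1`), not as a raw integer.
$6

+0x10: 03 37 ⇒ word 0x0337 (big)
  top 6b → 0x0 → andi [RI]
  rd@[9:7]=0x6 ⇒ $6
  imm@[6:0]=0x37 ⇒ 55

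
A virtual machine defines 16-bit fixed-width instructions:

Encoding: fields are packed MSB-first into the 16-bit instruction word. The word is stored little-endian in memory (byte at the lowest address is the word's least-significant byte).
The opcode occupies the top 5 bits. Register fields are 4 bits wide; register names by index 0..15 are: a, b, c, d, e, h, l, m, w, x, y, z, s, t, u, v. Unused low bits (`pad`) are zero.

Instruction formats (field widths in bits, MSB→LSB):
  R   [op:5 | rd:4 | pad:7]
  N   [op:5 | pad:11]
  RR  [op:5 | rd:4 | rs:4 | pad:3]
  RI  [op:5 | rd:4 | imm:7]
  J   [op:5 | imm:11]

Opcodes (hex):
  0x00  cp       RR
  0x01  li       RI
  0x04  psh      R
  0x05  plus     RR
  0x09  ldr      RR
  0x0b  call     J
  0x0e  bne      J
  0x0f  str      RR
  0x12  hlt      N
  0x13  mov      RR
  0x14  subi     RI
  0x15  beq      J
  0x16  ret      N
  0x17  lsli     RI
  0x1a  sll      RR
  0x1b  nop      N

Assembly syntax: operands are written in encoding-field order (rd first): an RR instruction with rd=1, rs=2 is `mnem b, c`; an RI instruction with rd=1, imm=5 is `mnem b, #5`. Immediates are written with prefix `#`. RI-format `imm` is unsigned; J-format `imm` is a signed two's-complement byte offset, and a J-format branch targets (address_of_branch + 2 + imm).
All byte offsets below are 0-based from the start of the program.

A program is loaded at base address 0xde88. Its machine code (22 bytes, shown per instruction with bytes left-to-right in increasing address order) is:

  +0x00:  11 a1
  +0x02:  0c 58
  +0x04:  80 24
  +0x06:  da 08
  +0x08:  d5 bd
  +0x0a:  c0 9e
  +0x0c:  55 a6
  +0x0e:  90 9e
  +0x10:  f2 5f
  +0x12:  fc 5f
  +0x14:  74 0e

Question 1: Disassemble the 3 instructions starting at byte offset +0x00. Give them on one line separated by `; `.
off 0x00: read 11 a1 as little → 0xa111
  op=0xa111>>11=0x14 ⇒ subi (RI)
  rd: (w>>7)&0xf=0x2 → c
  imm: (w>>0)&0x7f=0x11 → #17
off 0x02: read 0c 58 as little → 0x580c
  op=0x580c>>11=0xb ⇒ call (J)
  imm: (w>>0)&0x7ff=0xc → #12
off 0x04: read 80 24 as little → 0x2480
  op=0x2480>>11=0x4 ⇒ psh (R)
  rd: (w>>7)&0xf=0x9 → x

subi c, #17; call #12; psh x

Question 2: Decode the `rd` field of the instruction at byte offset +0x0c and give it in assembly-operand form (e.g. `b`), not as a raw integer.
s

+0x0c: 55 a6 ⇒ word 0xa655 (little)
  top 5b → 0x14 → subi [RI]
  rd@[10:7]=0xc ⇒ s
  imm@[6:0]=0x55 ⇒ #85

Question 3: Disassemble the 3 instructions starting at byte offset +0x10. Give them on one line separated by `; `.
@+10  little-endian(f2 5f) = 0x5ff2
  top 5b → 0xb → call [J]
  [10:0] imm=2034 (s11→-14) = #-14
@+12  little-endian(fc 5f) = 0x5ffc
  top 5b → 0xb → call [J]
  [10:0] imm=2044 (s11→-4) = #-4
@+14  little-endian(74 0e) = 0x0e74
  top 5b → 0x1 → li [RI]
  [10:7] rd=12 = s
  [6:0] imm=116 = #116

call #-14; call #-4; li s, #116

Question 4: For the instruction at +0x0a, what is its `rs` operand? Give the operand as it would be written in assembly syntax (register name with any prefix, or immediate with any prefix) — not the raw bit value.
w

+0x0a: c0 9e ⇒ word 0x9ec0 (little)
  op=0x9ec0>>11=0x13 ⇒ mov (RR)
  [10:7] rd=13 = t
  [6:3] rs=8 = w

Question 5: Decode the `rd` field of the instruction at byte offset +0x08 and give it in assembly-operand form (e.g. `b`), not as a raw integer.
[08] d5 bd → 0xbdd5
  top 5b → 0x17 → lsli [RI]
  rd: (w>>7)&0xf=0xb → z
  imm: (w>>0)&0x7f=0x55 → #85

z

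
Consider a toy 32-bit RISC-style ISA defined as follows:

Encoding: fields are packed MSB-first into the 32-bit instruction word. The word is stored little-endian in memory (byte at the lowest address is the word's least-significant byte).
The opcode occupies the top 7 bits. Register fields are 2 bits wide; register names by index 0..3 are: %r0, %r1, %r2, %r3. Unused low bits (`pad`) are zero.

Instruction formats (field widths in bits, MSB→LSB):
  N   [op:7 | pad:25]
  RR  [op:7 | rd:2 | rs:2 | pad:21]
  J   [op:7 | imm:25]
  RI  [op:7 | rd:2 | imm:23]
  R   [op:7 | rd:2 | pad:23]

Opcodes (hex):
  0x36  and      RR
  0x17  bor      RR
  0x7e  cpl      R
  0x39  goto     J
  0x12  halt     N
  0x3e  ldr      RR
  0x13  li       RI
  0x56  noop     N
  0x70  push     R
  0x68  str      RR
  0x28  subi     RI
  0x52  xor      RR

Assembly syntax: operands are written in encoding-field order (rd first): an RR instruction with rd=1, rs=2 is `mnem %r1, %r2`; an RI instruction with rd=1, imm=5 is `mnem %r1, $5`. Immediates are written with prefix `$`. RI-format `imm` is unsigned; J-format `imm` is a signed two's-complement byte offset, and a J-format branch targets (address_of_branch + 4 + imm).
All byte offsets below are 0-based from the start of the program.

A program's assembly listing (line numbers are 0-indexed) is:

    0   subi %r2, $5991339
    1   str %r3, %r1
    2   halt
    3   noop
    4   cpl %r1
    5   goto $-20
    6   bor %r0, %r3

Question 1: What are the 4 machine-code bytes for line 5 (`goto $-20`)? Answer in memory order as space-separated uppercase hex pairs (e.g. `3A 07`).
line 5 (goto): pack op=0x39:7|imm=-20:25 = 0x73ffffec; little→ ec ff ff 73

EC FF FF 73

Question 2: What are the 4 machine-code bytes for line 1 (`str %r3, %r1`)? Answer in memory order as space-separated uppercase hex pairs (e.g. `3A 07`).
1. str fields op=0x68:7|rd=3:2|rs=1:2|pad=0:21 → word d1a00000h → 00 00 a0 d1

00 00 A0 D1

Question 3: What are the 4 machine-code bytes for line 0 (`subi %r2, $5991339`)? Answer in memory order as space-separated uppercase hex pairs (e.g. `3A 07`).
AB 6B 5B 51

0. subi fields op=0x28:7|rd=2:2|imm=5991339:23 → word 515b6babh → ab 6b 5b 51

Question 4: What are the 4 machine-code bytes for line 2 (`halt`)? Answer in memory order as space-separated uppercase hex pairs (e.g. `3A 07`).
L2: halt op=0x12:7|pad=0:25 ⇒ 0x24000000 ⇒ little 00 00 00 24

00 00 00 24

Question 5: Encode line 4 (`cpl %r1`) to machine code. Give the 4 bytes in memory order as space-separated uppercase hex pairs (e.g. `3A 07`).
00 00 80 FC

4. cpl fields op=0x7e:7|rd=1:2|pad=0:23 → word fc800000h → 00 00 80 fc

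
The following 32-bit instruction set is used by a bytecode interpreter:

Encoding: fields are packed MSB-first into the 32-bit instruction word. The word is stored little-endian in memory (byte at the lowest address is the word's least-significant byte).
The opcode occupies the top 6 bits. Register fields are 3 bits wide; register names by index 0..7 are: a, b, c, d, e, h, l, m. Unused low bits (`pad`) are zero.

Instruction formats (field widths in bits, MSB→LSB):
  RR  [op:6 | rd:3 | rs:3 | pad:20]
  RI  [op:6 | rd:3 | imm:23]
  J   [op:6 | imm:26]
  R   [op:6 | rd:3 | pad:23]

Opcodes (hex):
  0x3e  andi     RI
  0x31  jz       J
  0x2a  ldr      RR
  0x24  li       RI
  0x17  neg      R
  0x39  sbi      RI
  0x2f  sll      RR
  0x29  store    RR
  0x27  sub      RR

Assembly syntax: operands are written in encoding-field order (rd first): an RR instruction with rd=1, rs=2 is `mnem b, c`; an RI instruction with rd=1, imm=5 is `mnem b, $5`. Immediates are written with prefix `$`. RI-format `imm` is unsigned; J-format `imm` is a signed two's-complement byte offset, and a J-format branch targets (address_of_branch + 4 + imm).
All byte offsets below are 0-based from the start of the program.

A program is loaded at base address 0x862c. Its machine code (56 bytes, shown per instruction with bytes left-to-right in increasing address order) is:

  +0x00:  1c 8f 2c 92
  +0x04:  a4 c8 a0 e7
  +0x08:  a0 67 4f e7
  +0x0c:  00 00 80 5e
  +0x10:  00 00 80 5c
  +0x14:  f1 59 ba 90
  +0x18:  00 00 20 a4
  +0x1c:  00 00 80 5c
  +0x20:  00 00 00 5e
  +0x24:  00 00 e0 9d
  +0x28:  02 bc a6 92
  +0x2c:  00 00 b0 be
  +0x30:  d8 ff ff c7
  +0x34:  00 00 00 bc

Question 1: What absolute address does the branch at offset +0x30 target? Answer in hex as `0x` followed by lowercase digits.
0x8638

@+30  little-endian(d8 ff ff c7) = 0xc7ffffd8
  opcode bits[31:26]=0x31: jz/J
  imm: (w>>0)&0x3ffffff=0x3ffffd8 (s26→-40) → $-40
  target = base 0x862c + off 0x30 + 4 + imm -40 = 0x8638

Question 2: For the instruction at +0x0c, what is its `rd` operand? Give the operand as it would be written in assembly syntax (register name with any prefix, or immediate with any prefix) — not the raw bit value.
h

+0x0c: 00 00 80 5e ⇒ word 0x5e800000 (little)
  top 6b → 0x17 → neg [R]
  rd: (w>>23)&0x7=0x5 → h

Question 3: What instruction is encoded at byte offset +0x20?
neg e

[20] 00 00 00 5e → 0x5e000000
  op=0x5e000000>>26=0x17 ⇒ neg (R)
  rd: (w>>23)&0x7=0x4 → e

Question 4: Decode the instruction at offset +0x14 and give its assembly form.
li b, $3824113

off 0x14: read f1 59 ba 90 as little → 0x90ba59f1
  opcode bits[31:26]=0x24: li/RI
  [25:23] rd=1 = b
  [22:0] imm=3824113 = $3824113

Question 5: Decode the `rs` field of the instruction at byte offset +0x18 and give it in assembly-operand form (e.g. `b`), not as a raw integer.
@+18  little-endian(00 00 20 a4) = 0xa4200000
  op=0xa4200000>>26=0x29 ⇒ store (RR)
  rd: (w>>23)&0x7=0x0 → a
  rs: (w>>20)&0x7=0x2 → c

c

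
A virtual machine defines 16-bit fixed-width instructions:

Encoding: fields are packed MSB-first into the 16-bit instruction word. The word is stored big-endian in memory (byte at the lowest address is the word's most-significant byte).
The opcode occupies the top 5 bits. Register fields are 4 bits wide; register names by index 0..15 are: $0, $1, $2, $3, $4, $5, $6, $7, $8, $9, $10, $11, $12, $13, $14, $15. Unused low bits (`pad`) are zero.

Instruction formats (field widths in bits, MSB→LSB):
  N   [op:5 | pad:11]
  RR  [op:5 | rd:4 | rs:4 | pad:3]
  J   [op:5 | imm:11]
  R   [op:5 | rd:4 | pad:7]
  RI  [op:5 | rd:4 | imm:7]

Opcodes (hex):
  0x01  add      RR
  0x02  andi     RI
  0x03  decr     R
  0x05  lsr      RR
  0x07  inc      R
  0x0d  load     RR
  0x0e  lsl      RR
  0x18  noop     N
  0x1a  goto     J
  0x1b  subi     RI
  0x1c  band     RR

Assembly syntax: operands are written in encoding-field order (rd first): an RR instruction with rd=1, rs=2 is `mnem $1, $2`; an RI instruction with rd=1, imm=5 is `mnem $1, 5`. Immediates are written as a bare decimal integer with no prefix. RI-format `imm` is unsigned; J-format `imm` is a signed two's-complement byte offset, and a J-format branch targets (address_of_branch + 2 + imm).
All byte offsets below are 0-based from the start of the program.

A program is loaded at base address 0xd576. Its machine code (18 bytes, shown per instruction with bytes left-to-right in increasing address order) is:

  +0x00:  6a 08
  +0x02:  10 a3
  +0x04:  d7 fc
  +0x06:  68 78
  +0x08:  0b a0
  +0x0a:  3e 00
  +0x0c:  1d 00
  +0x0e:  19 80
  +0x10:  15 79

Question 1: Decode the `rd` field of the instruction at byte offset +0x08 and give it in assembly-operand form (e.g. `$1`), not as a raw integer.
$7

@+08  big-endian(0b a0) = 0x0ba0
  opcode bits[15:11]=0x1: add/RR
  rd@[10:7]=0x7 ⇒ $7
  rs@[6:3]=0x4 ⇒ $4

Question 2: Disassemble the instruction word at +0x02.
andi $1, 35

off 0x02: read 10 a3 as big → 0x10a3
  op=0x10a3>>11=0x2 ⇒ andi (RI)
  rd@[10:7]=0x1 ⇒ $1
  imm@[6:0]=0x23 ⇒ 35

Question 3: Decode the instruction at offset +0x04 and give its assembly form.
[04] d7 fc → 0xd7fc
  op=0xd7fc>>11=0x1a ⇒ goto (J)
  [10:0] imm=2044 (s11→-4) = -4

goto -4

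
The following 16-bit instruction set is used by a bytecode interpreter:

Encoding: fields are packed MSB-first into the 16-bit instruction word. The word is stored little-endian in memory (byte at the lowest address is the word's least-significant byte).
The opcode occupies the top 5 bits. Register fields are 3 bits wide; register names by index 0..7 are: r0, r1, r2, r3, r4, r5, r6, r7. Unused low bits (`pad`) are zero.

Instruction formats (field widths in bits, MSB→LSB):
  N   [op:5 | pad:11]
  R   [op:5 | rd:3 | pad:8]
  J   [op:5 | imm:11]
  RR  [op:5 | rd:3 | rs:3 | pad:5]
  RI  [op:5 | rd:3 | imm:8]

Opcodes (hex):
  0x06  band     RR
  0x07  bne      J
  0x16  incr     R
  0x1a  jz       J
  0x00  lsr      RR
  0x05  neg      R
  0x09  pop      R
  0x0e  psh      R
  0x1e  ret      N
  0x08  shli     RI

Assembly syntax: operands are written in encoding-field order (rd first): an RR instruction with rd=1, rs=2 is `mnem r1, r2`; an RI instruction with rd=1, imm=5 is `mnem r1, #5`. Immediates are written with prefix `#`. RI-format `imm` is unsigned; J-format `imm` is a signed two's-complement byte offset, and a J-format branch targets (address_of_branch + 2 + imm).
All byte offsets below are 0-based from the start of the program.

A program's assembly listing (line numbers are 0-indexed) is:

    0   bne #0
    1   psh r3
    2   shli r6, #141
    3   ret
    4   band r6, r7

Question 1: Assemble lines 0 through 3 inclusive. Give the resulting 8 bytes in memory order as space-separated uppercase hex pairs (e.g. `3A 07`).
L0: bne op=0x7:5|imm=0:11 ⇒ 0x3800 ⇒ little 00 38
L1: psh op=0xe:5|rd=3:3|pad=0:8 ⇒ 0x7300 ⇒ little 00 73
L2: shli op=0x8:5|rd=6:3|imm=141:8 ⇒ 0x468d ⇒ little 8d 46
L3: ret op=0x1e:5|pad=0:11 ⇒ 0xf000 ⇒ little 00 f0

00 38 00 73 8D 46 00 F0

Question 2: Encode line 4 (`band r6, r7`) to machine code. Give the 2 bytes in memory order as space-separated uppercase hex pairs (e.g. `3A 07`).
4. band fields op=0x6:5|rd=6:3|rs=7:3|pad=0:5 → word 36e0h → e0 36

E0 36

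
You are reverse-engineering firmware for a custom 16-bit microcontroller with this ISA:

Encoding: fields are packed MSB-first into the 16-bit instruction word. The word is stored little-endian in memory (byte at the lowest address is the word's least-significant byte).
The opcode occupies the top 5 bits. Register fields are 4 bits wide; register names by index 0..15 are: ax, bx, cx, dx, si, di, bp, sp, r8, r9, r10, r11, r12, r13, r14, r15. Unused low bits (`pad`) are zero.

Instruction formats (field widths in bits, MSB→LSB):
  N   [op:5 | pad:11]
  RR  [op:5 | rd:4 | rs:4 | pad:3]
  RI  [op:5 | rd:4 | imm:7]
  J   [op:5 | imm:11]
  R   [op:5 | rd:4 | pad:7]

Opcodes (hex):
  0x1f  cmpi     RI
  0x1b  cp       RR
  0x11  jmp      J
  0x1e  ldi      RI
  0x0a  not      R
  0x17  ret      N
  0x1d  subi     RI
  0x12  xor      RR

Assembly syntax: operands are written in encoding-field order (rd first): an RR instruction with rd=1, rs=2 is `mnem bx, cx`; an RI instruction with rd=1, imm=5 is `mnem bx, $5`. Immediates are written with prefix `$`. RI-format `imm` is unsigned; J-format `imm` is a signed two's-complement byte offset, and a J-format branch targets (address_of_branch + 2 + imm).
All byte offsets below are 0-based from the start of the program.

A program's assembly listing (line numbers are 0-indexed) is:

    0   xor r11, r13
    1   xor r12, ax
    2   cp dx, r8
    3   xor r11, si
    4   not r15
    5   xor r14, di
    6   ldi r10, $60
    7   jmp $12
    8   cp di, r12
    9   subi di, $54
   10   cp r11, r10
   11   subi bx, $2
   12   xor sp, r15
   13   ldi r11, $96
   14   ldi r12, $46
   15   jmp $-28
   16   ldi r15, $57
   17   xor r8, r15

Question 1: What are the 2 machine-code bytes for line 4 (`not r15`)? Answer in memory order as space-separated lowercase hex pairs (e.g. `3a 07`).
4. not fields op=0xa:5|rd=15:4|pad=0:7 → word 5780h → 80 57

80 57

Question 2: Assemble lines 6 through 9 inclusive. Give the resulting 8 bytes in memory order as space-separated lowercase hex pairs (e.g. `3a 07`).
line 6 (ldi): pack op=0x1e:5|rd=10:4|imm=60:7 = 0xf53c; little→ 3c f5
line 7 (jmp): pack op=0x11:5|imm=12:11 = 0x880c; little→ 0c 88
line 8 (cp): pack op=0x1b:5|rd=5:4|rs=12:4|pad=0:3 = 0xdae0; little→ e0 da
line 9 (subi): pack op=0x1d:5|rd=5:4|imm=54:7 = 0xeab6; little→ b6 ea

3c f5 0c 88 e0 da b6 ea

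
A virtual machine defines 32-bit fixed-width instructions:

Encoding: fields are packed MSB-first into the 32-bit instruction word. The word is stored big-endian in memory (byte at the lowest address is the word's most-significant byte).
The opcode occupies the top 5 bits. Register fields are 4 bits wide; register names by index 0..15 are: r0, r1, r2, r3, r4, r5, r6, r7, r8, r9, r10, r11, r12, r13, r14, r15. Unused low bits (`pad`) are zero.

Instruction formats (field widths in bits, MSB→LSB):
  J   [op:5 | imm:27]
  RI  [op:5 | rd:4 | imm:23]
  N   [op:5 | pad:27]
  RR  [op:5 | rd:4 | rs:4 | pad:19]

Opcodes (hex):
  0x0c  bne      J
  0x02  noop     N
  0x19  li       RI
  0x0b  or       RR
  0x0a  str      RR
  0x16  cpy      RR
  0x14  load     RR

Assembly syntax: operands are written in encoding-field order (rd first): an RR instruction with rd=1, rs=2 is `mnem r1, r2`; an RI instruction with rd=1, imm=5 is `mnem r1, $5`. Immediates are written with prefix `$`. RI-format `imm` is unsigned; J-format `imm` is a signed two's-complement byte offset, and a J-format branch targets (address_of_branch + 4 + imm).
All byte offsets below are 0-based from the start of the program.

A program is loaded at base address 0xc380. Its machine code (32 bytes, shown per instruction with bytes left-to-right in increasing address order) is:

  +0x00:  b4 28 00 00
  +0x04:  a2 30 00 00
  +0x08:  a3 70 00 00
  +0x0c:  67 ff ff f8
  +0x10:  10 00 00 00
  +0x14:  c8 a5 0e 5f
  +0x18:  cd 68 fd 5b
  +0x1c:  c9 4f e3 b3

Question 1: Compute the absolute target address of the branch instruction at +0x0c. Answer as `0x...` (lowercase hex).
0xc388

@+0c  big-endian(67 ff ff f8) = 0x67fffff8
  op=0x67fffff8>>27=0xc ⇒ bne (J)
  imm: (w>>0)&0x7ffffff=0x7fffff8 (s27→-8) → $-8
  target = base 0xc380 + off 0x0c + 4 + imm -8 = 0xc388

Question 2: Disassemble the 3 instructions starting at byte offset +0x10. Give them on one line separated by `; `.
@+10  big-endian(10 00 00 00) = 0x10000000
  opcode bits[31:27]=0x2: noop/N
@+14  big-endian(c8 a5 0e 5f) = 0xc8a50e5f
  opcode bits[31:27]=0x19: li/RI
  rd: (w>>23)&0xf=0x1 → r1
  imm: (w>>0)&0x7fffff=0x250e5f → $2428511
@+18  big-endian(cd 68 fd 5b) = 0xcd68fd5b
  opcode bits[31:27]=0x19: li/RI
  rd: (w>>23)&0xf=0xa → r10
  imm: (w>>0)&0x7fffff=0x68fd5b → $6880603

noop; li r1, $2428511; li r10, $6880603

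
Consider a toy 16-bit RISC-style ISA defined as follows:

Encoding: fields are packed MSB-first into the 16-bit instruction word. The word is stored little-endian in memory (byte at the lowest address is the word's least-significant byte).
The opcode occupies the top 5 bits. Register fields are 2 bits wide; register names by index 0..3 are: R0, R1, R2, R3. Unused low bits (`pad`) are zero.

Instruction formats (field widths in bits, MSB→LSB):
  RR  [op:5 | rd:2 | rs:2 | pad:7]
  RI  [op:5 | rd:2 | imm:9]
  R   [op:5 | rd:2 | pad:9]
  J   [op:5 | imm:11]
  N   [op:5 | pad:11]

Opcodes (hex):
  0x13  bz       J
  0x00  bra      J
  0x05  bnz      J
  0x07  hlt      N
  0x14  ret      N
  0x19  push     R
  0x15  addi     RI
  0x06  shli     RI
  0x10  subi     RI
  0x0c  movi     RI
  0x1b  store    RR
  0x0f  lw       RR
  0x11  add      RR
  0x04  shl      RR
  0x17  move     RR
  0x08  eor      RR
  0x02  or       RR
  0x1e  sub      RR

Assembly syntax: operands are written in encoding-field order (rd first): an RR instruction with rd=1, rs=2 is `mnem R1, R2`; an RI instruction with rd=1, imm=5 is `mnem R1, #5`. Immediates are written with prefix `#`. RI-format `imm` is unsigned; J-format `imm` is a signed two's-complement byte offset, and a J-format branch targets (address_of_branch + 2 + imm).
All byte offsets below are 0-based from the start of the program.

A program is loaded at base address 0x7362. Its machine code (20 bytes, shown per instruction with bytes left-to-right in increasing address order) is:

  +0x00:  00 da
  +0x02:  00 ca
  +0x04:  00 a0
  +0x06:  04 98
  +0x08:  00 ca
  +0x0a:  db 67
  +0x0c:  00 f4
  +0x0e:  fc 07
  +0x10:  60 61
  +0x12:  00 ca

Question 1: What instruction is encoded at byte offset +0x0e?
@+0e  little-endian(fc 07) = 0x07fc
  top 5b → 0x0 → bra [J]
  [10:0] imm=2044 (s11→-4) = #-4

bra #-4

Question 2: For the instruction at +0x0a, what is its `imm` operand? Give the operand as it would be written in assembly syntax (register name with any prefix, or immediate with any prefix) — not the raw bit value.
#475

off 0x0a: read db 67 as little → 0x67db
  op=0x67db>>11=0xc ⇒ movi (RI)
  [10:9] rd=3 = R3
  [8:0] imm=475 = #475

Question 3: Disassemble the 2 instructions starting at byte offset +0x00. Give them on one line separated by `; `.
off 0x00: read 00 da as little → 0xda00
  top 5b → 0x1b → store [RR]
  rd@[10:9]=0x1 ⇒ R1
  rs@[8:7]=0x0 ⇒ R0
off 0x02: read 00 ca as little → 0xca00
  top 5b → 0x19 → push [R]
  rd@[10:9]=0x1 ⇒ R1

store R1, R0; push R1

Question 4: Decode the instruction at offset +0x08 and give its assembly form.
@+08  little-endian(00 ca) = 0xca00
  opcode bits[15:11]=0x19: push/R
  rd: (w>>9)&0x3=0x1 → R1

push R1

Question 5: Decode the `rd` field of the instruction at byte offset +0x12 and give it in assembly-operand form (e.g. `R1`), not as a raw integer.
@+12  little-endian(00 ca) = 0xca00
  opcode bits[15:11]=0x19: push/R
  [10:9] rd=1 = R1

R1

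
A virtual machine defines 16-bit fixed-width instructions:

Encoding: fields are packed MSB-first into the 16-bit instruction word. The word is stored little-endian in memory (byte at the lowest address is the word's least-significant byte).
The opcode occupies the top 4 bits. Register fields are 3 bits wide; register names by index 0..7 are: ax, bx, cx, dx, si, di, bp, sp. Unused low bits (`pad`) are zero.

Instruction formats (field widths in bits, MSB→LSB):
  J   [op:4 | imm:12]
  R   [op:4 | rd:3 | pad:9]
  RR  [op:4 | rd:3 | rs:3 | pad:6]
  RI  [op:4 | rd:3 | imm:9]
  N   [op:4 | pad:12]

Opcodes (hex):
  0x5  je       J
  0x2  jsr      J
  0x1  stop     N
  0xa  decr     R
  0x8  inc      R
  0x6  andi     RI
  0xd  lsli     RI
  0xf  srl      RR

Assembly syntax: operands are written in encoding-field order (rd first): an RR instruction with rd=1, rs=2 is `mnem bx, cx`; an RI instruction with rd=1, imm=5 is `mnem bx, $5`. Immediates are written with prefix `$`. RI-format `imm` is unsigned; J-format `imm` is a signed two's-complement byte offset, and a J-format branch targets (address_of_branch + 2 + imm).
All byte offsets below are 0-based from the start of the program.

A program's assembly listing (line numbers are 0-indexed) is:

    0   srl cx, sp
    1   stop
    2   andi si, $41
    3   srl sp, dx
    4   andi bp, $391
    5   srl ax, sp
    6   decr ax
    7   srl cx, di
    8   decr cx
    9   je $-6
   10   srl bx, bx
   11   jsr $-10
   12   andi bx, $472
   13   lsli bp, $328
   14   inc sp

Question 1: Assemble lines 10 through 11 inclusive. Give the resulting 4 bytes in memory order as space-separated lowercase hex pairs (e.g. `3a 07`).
line 10 (srl): pack op=0xf:4|rd=1:3|rs=1:3|pad=0:6 = 0xf240; little→ 40 f2
line 11 (jsr): pack op=0x2:4|imm=-10:12 = 0x2ff6; little→ f6 2f

40 f2 f6 2f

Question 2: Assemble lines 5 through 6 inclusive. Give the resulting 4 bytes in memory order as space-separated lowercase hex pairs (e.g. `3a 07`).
c0 f1 00 a0

5. srl fields op=0xf:4|rd=0:3|rs=7:3|pad=0:6 → word f1c0h → c0 f1
6. decr fields op=0xa:4|rd=0:3|pad=0:9 → word a000h → 00 a0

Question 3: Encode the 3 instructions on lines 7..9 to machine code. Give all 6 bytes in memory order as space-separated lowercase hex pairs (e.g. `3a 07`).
7. srl fields op=0xf:4|rd=2:3|rs=5:3|pad=0:6 → word f540h → 40 f5
8. decr fields op=0xa:4|rd=2:3|pad=0:9 → word a400h → 00 a4
9. je fields op=0x5:4|imm=-6:12 → word 5ffah → fa 5f

40 f5 00 a4 fa 5f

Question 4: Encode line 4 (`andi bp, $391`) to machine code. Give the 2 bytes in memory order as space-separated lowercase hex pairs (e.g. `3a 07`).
line 4 (andi): pack op=0x6:4|rd=6:3|imm=391:9 = 0x6d87; little→ 87 6d

87 6d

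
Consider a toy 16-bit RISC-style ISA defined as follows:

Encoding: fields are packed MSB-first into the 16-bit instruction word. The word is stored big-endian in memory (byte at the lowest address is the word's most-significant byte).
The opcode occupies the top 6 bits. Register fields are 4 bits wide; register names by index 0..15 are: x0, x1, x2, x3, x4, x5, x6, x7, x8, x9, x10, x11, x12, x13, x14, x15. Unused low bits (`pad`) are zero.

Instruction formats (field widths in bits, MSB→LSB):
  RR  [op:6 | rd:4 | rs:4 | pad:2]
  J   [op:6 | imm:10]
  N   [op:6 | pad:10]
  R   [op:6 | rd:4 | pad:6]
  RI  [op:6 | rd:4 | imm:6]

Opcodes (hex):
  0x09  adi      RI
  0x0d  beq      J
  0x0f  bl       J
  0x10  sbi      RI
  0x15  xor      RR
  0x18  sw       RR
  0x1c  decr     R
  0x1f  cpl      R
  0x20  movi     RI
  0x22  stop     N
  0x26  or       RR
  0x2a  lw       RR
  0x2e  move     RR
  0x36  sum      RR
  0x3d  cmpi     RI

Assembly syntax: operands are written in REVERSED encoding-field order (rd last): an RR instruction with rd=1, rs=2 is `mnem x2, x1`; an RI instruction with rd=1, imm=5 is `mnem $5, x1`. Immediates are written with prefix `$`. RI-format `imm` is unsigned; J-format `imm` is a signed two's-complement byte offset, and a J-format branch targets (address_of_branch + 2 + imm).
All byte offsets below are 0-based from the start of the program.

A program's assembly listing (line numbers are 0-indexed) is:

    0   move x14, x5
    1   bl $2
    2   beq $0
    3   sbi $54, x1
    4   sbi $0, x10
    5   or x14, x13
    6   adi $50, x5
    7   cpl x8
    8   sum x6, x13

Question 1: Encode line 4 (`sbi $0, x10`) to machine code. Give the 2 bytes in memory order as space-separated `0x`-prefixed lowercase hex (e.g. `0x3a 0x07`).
0x42 0x80

line 4 (sbi): pack op=0x10:6|rd=10:4|imm=0:6 = 0x4280; big→ 42 80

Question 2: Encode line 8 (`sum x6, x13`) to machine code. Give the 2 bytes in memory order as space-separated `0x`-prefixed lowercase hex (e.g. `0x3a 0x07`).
L8: sum op=0x36:6|rd=13:4|rs=6:4|pad=0:2 ⇒ 0xdb58 ⇒ big db 58

0xdb 0x58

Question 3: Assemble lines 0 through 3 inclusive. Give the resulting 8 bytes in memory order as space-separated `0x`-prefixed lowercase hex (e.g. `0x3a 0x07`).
0xb9 0x78 0x3c 0x02 0x34 0x00 0x40 0x76

L0: move op=0x2e:6|rd=5:4|rs=14:4|pad=0:2 ⇒ 0xb978 ⇒ big b9 78
L1: bl op=0xf:6|imm=2:10 ⇒ 0x3c02 ⇒ big 3c 02
L2: beq op=0xd:6|imm=0:10 ⇒ 0x3400 ⇒ big 34 00
L3: sbi op=0x10:6|rd=1:4|imm=54:6 ⇒ 0x4076 ⇒ big 40 76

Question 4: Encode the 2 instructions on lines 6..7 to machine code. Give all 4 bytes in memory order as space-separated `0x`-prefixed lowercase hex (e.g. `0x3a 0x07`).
line 6 (adi): pack op=0x9:6|rd=5:4|imm=50:6 = 0x2572; big→ 25 72
line 7 (cpl): pack op=0x1f:6|rd=8:4|pad=0:6 = 0x7e00; big→ 7e 00

0x25 0x72 0x7e 0x00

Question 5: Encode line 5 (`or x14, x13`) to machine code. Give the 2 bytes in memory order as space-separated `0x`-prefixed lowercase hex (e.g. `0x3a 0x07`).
0x9b 0x78

line 5 (or): pack op=0x26:6|rd=13:4|rs=14:4|pad=0:2 = 0x9b78; big→ 9b 78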